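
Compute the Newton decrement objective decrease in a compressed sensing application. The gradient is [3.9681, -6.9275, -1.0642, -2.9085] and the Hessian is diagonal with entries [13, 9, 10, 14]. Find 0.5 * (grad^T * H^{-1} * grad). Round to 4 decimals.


Step 1: H is diagonal, so H^(-1) * g = [0.3052, -0.7697, -0.1064, -0.2078].
Step 2: g^T H^(-1) g = sum_i g_i^2 / H_ii
  = (3.9681)^2/13 + (-6.9275)^2/9 + (-1.0642)^2/10 + (-2.9085)^2/14
  = 1.2112 + 5.3323 + 0.1133 + 0.6042 = 7.261
Step 3: Objective decrease = 0.5 * g^T H^(-1) g = 3.6305


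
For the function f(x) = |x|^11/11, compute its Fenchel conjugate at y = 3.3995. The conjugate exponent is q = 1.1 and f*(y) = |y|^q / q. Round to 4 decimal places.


The conjugate exponent q satisfies 1/p + 1/q = 1.
p = 11, so q = 11/(11 - 1) = 1.1
|y|^q = 3.3995^1.1 = 3.842
f*(3.3995) = 3.842 / 1.1 = 3.4927


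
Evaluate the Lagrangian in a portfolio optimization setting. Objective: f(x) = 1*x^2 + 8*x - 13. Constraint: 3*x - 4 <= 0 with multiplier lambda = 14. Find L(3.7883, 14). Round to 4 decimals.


Step 1: Evaluate f(x).
f(3.7883) = 1*3.7883^2 + 8*3.7883 - 13 = 31.6576
Step 2: Evaluate g(x).
g(3.7883) = 3*3.7883 - 4 = 7.3649
Step 3: Compute Lagrangian.
L = 31.6576 + 14*7.3649 = 134.7662


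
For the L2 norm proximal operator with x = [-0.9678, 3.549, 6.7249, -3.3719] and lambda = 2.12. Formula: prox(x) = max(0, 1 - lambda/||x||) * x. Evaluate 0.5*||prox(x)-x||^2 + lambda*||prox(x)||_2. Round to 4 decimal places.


Step 1: Compute ||x||.
||x|| = 8.3741
Step 2: Compute scaling factor.
scale = max(0, 1 - 2.12/8.3741) = 0.7468
Step 3: prox(x) = [-0.7228, 2.6505, 5.0224, -2.5183]
||prox(x)|| = 6.2541
Step 4: Proximal objective.
0.5*||prox-x||^2 = 2.2472
lambda*||prox|| = 13.2587
Total = 15.506


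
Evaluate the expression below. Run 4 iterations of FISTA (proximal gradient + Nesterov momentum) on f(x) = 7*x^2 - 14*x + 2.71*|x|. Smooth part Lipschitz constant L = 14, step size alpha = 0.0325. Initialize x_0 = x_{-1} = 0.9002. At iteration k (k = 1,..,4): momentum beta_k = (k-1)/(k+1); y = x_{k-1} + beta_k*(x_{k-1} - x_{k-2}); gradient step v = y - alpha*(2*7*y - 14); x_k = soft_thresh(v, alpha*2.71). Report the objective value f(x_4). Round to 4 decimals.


FISTA on f(x) = 7*x^2 - 14*x + 2.71*|x|
L = 14, alpha = 0.0325
Iteration 1: beta = 0.0, y = 0.9002 + 0.0*(0.9002 - 0.9002) = 0.9002
  grad(y) = -1.3972, v = y - alpha*grad = 0.9456
  prox(v) = soft_thresh(0.9456, 0.0881) = 0.8575
Iteration 2: beta = 0.3333, y = 0.8575 + 0.3333*(0.8575 - 0.9002) = 0.8433
  grad(y) = -2.1936, v = y - alpha*grad = 0.9146
  prox(v) = soft_thresh(0.9146, 0.0881) = 0.8265
Iteration 3: beta = 0.5, y = 0.8265 + 0.5*(0.8265 - 0.8575) = 0.811
  grad(y) = -2.6456, v = y - alpha*grad = 0.897
  prox(v) = soft_thresh(0.897, 0.0881) = 0.8089
Iteration 4: beta = 0.6, y = 0.8089 + 0.6*(0.8089 - 0.8265) = 0.7984
  grad(y) = -2.8227, v = y - alpha*grad = 0.8901
  prox(v) = soft_thresh(0.8901, 0.0881) = 0.802
f(x_4) = 7*0.802^2 - 14*0.802 + 2.71*|0.802| = -4.5522


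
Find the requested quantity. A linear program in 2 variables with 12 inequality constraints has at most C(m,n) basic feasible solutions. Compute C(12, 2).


Each vertex corresponds to some choice of n active constraints out of m, so the number of vertices is at most C(m, n) = m! / (n!(m-n)!).
m = 12, n = 2
Numerator: 12 * 11
Denominator: 2! = 2
C(12, 2) = 66


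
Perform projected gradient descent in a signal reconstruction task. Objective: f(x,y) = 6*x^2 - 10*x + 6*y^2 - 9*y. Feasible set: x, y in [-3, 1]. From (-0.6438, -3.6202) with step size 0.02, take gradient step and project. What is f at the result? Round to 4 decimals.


Step 1: Compute gradient at (-0.6438, -3.6202).
grad_x = 2*6*-0.6438 - 10 = -17.7256
grad_y = 2*6*-3.6202 - 9 = -52.4424
Step 2: Gradient step.
x_raw = -0.6438 - 0.02*-17.7256 = -0.2893
y_raw = -3.6202 - 0.02*-52.4424 = -2.5714
Step 3: Project onto [-3, 1].
x_proj = clip(-0.2893) = -0.2893
y_proj = clip(-2.5714) = -2.5714
Step 4: Evaluate f.
f(-0.2893, -2.5714) = 66.2083


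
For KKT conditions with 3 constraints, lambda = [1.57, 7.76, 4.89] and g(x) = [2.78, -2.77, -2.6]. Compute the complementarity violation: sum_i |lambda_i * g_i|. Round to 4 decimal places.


KKT complementary slackness check:
lambda_1 * g_1 = 1.57 * 2.78 = 4.3646
lambda_2 * g_2 = 7.76 * -2.77 = -21.4952
lambda_3 * g_3 = 4.89 * -2.6 = -12.714
Total violation = 4.3646 + 21.4952 + 12.714 = 38.5738


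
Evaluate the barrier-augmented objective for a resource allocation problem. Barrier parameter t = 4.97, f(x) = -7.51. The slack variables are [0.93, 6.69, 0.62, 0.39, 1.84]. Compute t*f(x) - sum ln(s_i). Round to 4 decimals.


Step 1: Compute log-barrier.
ln values: [-0.0726, 1.9006, -0.478, -0.9416, 0.6098]
phi = -(-0.0726 + 1.9006 - 0.478 - 0.9416 + 0.6098) = -1.0182
Step 2: Compute augmented objective.
t*f(x) = 4.97*-7.51 = -37.3247
Total = -37.3247 - 1.0182 = -38.3429


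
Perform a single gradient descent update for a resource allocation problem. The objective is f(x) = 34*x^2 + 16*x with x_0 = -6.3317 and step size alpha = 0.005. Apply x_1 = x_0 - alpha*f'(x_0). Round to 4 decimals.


We compute the gradient at x_0 and apply the update.
f'(x) = 68*x + 16
f'(-6.3317) = 68*-6.3317 + 16 = -414.5556
x_1 = -6.3317 - 0.005*-414.5556 = -4.2589


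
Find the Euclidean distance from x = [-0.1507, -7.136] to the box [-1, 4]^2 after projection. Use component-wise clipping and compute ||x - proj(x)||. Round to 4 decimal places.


Project each component onto [-1, 4].
clip(-0.1507) = -0.1507, clip(-7.136) = -1.0
Projection = [-0.1507, -1.0]
Squared diffs: [0.0, 37.6505]
Distance = sqrt(37.6505) = 6.136


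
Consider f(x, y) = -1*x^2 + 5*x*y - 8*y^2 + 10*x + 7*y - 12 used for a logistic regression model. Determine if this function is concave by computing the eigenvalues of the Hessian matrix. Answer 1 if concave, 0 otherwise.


The Hessian of f(x,y) = -1*x^2 + 5*x*y - 8*y^2 + 10*x + 7*y - 12 is:
H = [[-2, 5], [5, -16]]
Trace = -2 - 16 = -18
Determinant = -2*-16 - (5)^2 = 7
Discriminant = (-18)^2 - 4*7 = 296.0
Eigenvalues: lambda_1 = -17.6023, lambda_2 = -0.3977
The function is concave.

1


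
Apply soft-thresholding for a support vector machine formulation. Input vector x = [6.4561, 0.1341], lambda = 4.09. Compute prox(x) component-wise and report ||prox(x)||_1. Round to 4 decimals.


Soft-thresholding with lambda = 4.09:
prox(6.4561) = sign(6.4561)*max(|6.4561| - 4.09, 0) = 2.3661
prox(0.1341) = sign(0.1341)*max(|0.1341| - 4.09, 0) = 0.0
prox(x) = [2.3661, 0.0]
||prox(x)||_1 = 2.3661 + 0.0 = 2.3661


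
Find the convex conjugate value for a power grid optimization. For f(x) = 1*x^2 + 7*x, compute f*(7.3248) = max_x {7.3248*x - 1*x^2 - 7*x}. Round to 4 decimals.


f*(y) = sup_x {y*x - a*x^2 - b*x} = sup_x {(y-b)*x - a*x^2}
FOC: (y - b) - 2a*x = 0 => x* = (y - b)/(2a)
x* = (7.3248 - 7)/(2*1) = 0.1624
f*(7.3248) = (y-b)^2/(4a) = (7.3248 - 7)^2/(4*1)
= 0.1055/4 = 0.0264


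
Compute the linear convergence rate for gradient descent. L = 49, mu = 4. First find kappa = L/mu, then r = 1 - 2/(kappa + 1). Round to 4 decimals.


Step 1: Compute the condition number.
kappa = L/mu = 49/4 = 12.25
Step 2: Compute the convergence rate.
r = 1 - 2/(kappa + 1) = 1 - 2*mu/(L + mu) = (L - mu)/(L + mu) = 45/53 = 0.8491


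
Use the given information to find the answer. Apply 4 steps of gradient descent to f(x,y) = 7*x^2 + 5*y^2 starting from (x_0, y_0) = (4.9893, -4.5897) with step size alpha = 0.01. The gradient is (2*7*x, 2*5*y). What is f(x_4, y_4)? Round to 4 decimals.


Gradient descent on f(x,y) = 7*x^2 + 5*y^2.
Starting point: (4.9893, -4.5897), alpha = 0.01
Step 1: grad_x = 2*7*4.9893 = 69.8502, grad_y = 2*5*-4.5897 = -45.897
  x_1 = 4.9893 - 0.01*69.8502 = 4.2908
  y_1 = -4.5897 - 0.01*-45.897 = -4.1307
Step 2: grad_x = 2*7*4.2908 = 60.0712, grad_y = 2*5*-4.1307 = -41.3073
  x_2 = 4.2908 - 0.01*60.0712 = 3.6901
  y_2 = -4.1307 - 0.01*-41.3073 = -3.7177
Step 3: grad_x = 2*7*3.6901 = 51.6612, grad_y = 2*5*-3.7177 = -37.1766
  x_3 = 3.6901 - 0.01*51.6612 = 3.1735
  y_3 = -3.7177 - 0.01*-37.1766 = -3.3459
Step 4: grad_x = 2*7*3.1735 = 44.4286, grad_y = 2*5*-3.3459 = -33.4589
  x_4 = 3.1735 - 0.01*44.4286 = 2.7292
  y_4 = -3.3459 - 0.01*-33.4589 = -3.0113
f(2.7292, -3.0113) = 7*2.7292^2 + 5*(-3.0113)^2 = 97.479


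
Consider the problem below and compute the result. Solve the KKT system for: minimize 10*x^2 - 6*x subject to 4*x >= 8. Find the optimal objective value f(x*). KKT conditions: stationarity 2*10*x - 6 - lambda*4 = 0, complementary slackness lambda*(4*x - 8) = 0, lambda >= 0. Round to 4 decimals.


Step 1: Try lambda = 0 (constraint inactive).
x_unc = 6/(2*10) = 0.3
Check: 4*0.3 = 1.2 < 8 -- violated!
Step 2: Constraint must be active: 4*x = 8
x* = 8/4 = 2.0
lambda = (2*10*2.0 - 6)/4 = 8.5
Step 3: Compute optimal value.
f(x*) = 10*2.0^2 - 6*2.0 = 28.0


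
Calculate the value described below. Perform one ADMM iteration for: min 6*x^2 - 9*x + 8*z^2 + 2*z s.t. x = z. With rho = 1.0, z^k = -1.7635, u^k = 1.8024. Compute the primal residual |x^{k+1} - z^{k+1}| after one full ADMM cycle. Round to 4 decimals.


ADMM iteration with rho = 1.0, z^k = -1.7635, u^k = 1.8024
Step 1: x-update.
Minimize 6*x^2 - 9*x + (1.0/2)*(x + 1.7635 + 1.8024)^2
FOC: (2*6 + 1.0)*x = 9 + 1.0*(-1.7635 - 1.8024)
x^{k+1} = 0.418
Step 2: z-update.
Minimize 8*z^2 + 2*z + (1.0/2)*(0.418 - z + 1.8024)^2
FOC: (2*8 + 1.0)*z = -2 + 1.0*(0.418 + 1.8024)
z^{k+1} = 0.013
Step 3: u-update.
u^{k+1} = 1.8024 + 0.418 - 0.013 = 2.2074
Step 4: Primal residual = |0.418 - 0.013| = 0.405


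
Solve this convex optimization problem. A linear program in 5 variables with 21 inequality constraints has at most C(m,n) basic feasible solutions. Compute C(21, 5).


Each vertex corresponds to some choice of n active constraints out of m, so the number of vertices is at most C(m, n) = m! / (n!(m-n)!).
m = 21, n = 5
Numerator: 21 * 20 * 19 * 18 * 17
Denominator: 5! = 120
C(21, 5) = 20349


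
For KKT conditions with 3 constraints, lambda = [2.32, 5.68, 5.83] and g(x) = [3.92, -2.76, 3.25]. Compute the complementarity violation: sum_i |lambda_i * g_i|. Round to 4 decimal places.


KKT complementary slackness check:
lambda_1 * g_1 = 2.32 * 3.92 = 9.0944
lambda_2 * g_2 = 5.68 * -2.76 = -15.6768
lambda_3 * g_3 = 5.83 * 3.25 = 18.9475
Total violation = 9.0944 + 15.6768 + 18.9475 = 43.7187


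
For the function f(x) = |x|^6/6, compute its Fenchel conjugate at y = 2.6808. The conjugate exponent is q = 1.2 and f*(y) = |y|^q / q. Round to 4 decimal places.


The conjugate exponent q satisfies 1/p + 1/q = 1.
p = 6, so q = 6/(6 - 1) = 1.2
|y|^q = 2.6808^1.2 = 3.2653
f*(2.6808) = 3.2653 / 1.2 = 2.721


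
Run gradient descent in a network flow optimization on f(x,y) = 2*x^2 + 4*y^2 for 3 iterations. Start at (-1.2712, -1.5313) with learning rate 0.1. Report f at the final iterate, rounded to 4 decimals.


Gradient descent on f(x,y) = 2*x^2 + 4*y^2.
Starting point: (-1.2712, -1.5313), alpha = 0.1
Step 1: grad_x = 2*2*-1.2712 = -5.0848, grad_y = 2*4*-1.5313 = -12.2504
  x_1 = -1.2712 - 0.1*-5.0848 = -0.7627
  y_1 = -1.5313 - 0.1*-12.2504 = -0.3063
Step 2: grad_x = 2*2*-0.7627 = -3.0509, grad_y = 2*4*-0.3063 = -2.4501
  x_2 = -0.7627 - 0.1*-3.0509 = -0.4576
  y_2 = -0.3063 - 0.1*-2.4501 = -0.0613
Step 3: grad_x = 2*2*-0.4576 = -1.8305, grad_y = 2*4*-0.0613 = -0.49
  x_3 = -0.4576 - 0.1*-1.8305 = -0.2746
  y_3 = -0.0613 - 0.1*-0.49 = -0.0123
f(-0.2746, -0.0123) = 2*(-0.2746)^2 + 4*(-0.0123)^2 = 0.1514


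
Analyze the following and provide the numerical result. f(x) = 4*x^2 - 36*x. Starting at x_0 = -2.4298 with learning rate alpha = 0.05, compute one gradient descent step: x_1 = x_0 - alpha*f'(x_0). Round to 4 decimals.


We compute the gradient at x_0 and apply the update.
f'(x) = 8*x - 36
f'(-2.4298) = 8*-2.4298 - 36 = -55.4384
x_1 = -2.4298 - 0.05*-55.4384 = 0.3421


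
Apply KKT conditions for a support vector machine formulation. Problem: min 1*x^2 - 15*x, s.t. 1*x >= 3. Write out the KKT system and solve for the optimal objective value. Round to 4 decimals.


Step 1: Try lambda = 0 (constraint inactive).
Stationarity: 2*1*x - 15 = 0
x* = 15/(2*1) = 7.5
Check constraint: 1*7.5 = 7.5 >= 3 -- satisfied.
Step 2: Compute optimal value.
f(x*) = 1*7.5^2 - 15*7.5 = -56.25


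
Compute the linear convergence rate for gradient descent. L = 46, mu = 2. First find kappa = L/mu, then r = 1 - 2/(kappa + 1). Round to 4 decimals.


Step 1: Compute the condition number.
kappa = L/mu = 46/2 = 23.0
Step 2: Compute the convergence rate.
r = 1 - 2/(kappa + 1) = 1 - 2*mu/(L + mu) = (L - mu)/(L + mu) = 44/48 = 0.9167


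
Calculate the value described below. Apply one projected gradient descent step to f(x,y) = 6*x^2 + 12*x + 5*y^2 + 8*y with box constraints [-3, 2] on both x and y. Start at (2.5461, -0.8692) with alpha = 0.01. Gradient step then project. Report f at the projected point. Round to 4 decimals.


Step 1: Compute gradient at (2.5461, -0.8692).
grad_x = 2*6*2.5461 + 12 = 42.5532
grad_y = 2*5*-0.8692 + 8 = -0.692
Step 2: Gradient step.
x_raw = 2.5461 - 0.01*42.5532 = 2.1206
y_raw = -0.8692 - 0.01*-0.692 = -0.8623
Step 3: Project onto [-3, 2].
x_proj = clip(2.1206) = 2.0
y_proj = clip(-0.8623) = -0.8623
Step 4: Evaluate f.
f(2.0, -0.8623) = 44.8194


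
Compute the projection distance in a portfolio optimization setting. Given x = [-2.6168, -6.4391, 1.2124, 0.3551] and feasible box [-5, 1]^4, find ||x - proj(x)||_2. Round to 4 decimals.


Project each component onto [-5, 1].
clip(-2.6168) = -2.6168, clip(-6.4391) = -5.0, clip(1.2124) = 1.0, clip(0.3551) = 0.3551
Projection = [-2.6168, -5.0, 1.0, 0.3551]
Squared diffs: [0.0, 2.071, 0.0451, 0.0]
Distance = sqrt(2.1161) = 1.4547


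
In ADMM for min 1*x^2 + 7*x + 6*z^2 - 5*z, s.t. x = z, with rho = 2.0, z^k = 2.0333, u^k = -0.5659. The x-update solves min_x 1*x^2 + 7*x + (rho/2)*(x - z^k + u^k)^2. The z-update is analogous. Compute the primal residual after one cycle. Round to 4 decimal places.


ADMM iteration with rho = 2.0, z^k = 2.0333, u^k = -0.5659
Step 1: x-update.
Minimize 1*x^2 + 7*x + (2.0/2)*(x - 2.0333 - 0.5659)^2
FOC: (2*1 + 2.0)*x = -7 + 2.0*(2.0333 + 0.5659)
x^{k+1} = -0.4504
Step 2: z-update.
Minimize 6*z^2 - 5*z + (2.0/2)*(-0.4504 - z - 0.5659)^2
FOC: (2*6 + 2.0)*z = 5 + 2.0*(-0.4504 - 0.5659)
z^{k+1} = 0.212
Step 3: u-update.
u^{k+1} = -0.5659 - 0.4504 - 0.212 = -1.2283
Step 4: Primal residual = |-0.4504 - 0.212| = 0.6624


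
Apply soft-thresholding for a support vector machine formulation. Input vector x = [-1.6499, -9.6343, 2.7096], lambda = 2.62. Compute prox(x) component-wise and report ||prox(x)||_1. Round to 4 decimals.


Soft-thresholding with lambda = 2.62:
prox(-1.6499) = sign(-1.6499)*max(|-1.6499| - 2.62, 0) = 0.0
prox(-9.6343) = sign(-9.6343)*max(|-9.6343| - 2.62, 0) = -7.0143
prox(2.7096) = sign(2.7096)*max(|2.7096| - 2.62, 0) = 0.0896
prox(x) = [0.0, -7.0143, 0.0896]
||prox(x)||_1 = 0.0 + 7.0143 + 0.0896 = 7.1039


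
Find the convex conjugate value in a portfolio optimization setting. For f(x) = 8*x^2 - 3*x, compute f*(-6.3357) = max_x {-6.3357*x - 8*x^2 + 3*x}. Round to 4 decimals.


f*(y) = sup_x {y*x - a*x^2 - b*x} = sup_x {(y-b)*x - a*x^2}
FOC: (y - b) - 2a*x = 0 => x* = (y - b)/(2a)
x* = (-6.3357 + 3)/(2*8) = -0.2085
f*(-6.3357) = (y-b)^2/(4a) = (-6.3357 + 3)^2/(4*8)
= 11.1269/32 = 0.3477


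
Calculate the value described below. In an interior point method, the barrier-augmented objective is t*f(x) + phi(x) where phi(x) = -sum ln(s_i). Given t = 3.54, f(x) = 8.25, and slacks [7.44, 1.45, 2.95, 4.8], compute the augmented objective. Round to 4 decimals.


Step 1: Compute log-barrier.
ln values: [2.0069, 0.3716, 1.0818, 1.5686]
phi = -(2.0069 + 0.3716 + 1.0818 + 1.5686) = -5.0289
Step 2: Compute augmented objective.
t*f(x) = 3.54*8.25 = 29.205
Total = 29.205 - 5.0289 = 24.1761


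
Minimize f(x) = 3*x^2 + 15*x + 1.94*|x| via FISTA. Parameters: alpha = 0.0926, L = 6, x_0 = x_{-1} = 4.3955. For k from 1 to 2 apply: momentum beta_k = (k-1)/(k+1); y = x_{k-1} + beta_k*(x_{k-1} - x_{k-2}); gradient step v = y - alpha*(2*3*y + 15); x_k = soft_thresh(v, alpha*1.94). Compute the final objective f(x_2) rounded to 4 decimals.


FISTA on f(x) = 3*x^2 + 15*x + 1.94*|x|
L = 6, alpha = 0.0926
Iteration 1: beta = 0.0, y = 4.3955 + 0.0*(4.3955 - 4.3955) = 4.3955
  grad(y) = 41.373, v = y - alpha*grad = 0.5644
  prox(v) = soft_thresh(0.5644, 0.1796) = 0.3847
Iteration 2: beta = 0.3333, y = 0.3847 + 0.3333*(0.3847 - 4.3955) = -0.9522
  grad(y) = 9.2867, v = y - alpha*grad = -1.8122
  prox(v) = soft_thresh(-1.8122, 0.1796) = -1.6325
f(x_2) = 3*(-1.6325)^2 + 15*(-1.6325) + 1.94*|-1.6325| = -13.3253


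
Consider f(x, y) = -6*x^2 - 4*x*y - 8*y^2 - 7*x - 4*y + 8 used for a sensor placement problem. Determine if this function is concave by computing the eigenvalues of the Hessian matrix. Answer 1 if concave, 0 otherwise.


The Hessian of f(x,y) = -6*x^2 - 4*x*y - 8*y^2 - 7*x - 4*y + 8 is:
H = [[-12, -4], [-4, -16]]
Trace = -12 - 16 = -28
Determinant = -12*-16 - (-4)^2 = 176
Discriminant = (-28)^2 - 4*176 = 80.0
Eigenvalues: lambda_1 = -18.4721, lambda_2 = -9.5279
The function is concave.

1


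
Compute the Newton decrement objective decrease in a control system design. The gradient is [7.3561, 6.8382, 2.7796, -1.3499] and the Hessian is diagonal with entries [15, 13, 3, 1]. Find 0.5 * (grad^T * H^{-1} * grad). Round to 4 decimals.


Step 1: H is diagonal, so H^(-1) * g = [0.4904, 0.526, 0.9265, -1.3499].
Step 2: g^T H^(-1) g = sum_i g_i^2 / H_ii
  = (7.3561)^2/15 + (6.8382)^2/13 + (2.7796)^2/3 + (-1.3499)^2/1
  = 3.6075 + 3.597 + 2.5754 + 1.8222 = 11.6021
Step 3: Objective decrease = 0.5 * g^T H^(-1) g = 5.8011


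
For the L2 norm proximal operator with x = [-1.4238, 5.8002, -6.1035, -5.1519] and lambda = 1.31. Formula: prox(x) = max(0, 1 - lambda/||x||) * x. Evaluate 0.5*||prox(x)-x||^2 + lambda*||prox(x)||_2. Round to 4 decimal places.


Step 1: Compute ||x||.
||x|| = 9.9732
Step 2: Compute scaling factor.
scale = max(0, 1 - 1.31/9.9732) = 0.8686
Step 3: prox(x) = [-1.2368, 5.0383, -5.3018, -4.4752]
||prox(x)|| = 8.6632
Step 4: Proximal objective.
0.5*||prox-x||^2 = 0.8581
lambda*||prox|| = 11.3488
Total = 12.2068


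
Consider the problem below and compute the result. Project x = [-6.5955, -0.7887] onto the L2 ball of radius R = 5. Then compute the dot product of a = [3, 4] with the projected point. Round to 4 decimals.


Step 1: Compute ||x|| (intermediates to 6 decimals).
||x|| = sqrt((-6.5955)^2 + (-0.7887)^2) = 6.64249
Step 2: Project.
Since ||x|| > R, scale = R/||x|| = 5/6.64249 = 0.75273, proj(x) = scale * x
proj(x) = [-4.964631, -0.593678]
Step 3: Dot product.
a^T * proj(x) = 3*(-4.964631) + 4*(-0.593678) = -17.2686


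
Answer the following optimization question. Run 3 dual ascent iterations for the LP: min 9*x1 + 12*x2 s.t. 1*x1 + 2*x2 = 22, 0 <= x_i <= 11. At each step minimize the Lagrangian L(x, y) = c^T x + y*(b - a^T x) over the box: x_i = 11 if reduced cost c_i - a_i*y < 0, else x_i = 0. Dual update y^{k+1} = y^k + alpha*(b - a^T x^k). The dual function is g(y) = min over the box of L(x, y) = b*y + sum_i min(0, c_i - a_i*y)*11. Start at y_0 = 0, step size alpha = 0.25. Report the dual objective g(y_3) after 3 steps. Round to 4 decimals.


Dual ascent for LP: min 9*x1 + 12*x2, 1*x1 + 2*x2 = 22, 0 <= x_i <= 11
Step 1: y^k = 0.0, reduced costs: (9.0, 12.0)
  x^k = (0.0, 0.0), subgradient = b - a^T x = 22.0
  y^{k+1} = 0.0 + 0.25*22.0 = 5.5
Step 2: y^k = 5.5, reduced costs: (3.5, 1.0)
  x^k = (0.0, 0.0), subgradient = b - a^T x = 22.0
  y^{k+1} = 5.5 + 0.25*22.0 = 11.0
Step 3: y^k = 11.0, reduced costs: (-2.0, -10.0)
  x^k = (11.0, 11.0), subgradient = b - a^T x = -11.0
  y^{k+1} = 11.0 + 0.25*-11.0 = 8.25
Dual objective at y_3 = 8.25: reduced costs (0.75, -4.5), box minimizer x = (0.0, 11.0)
g(y_3) = b*y + (c1 - a1*y)*x1 + (c2 - a2*y)*x2 = 22*8.25 + 0.75*0.0 + (-4.5)*11.0 = 181.5 + 0.0 - 49.5 = 132.0


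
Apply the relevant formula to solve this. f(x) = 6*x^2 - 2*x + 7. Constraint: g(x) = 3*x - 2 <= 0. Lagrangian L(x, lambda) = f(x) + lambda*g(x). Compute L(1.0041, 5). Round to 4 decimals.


Step 1: Evaluate f(x).
f(1.0041) = 6*1.0041^2 - 2*1.0041 + 7 = 11.0411
Step 2: Evaluate g(x).
g(1.0041) = 3*1.0041 - 2 = 1.0123
Step 3: Compute Lagrangian.
L = 11.0411 + 5*1.0123 = 16.1026


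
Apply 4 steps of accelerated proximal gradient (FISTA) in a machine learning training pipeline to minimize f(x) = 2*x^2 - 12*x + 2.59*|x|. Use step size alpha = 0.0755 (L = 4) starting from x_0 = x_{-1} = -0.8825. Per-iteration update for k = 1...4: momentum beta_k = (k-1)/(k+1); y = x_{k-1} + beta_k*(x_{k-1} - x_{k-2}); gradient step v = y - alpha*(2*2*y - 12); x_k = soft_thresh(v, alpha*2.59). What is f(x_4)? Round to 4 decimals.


FISTA on f(x) = 2*x^2 - 12*x + 2.59*|x|
L = 4, alpha = 0.0755
Iteration 1: beta = 0.0, y = -0.8825 + 0.0*(-0.8825 + 0.8825) = -0.8825
  grad(y) = -15.53, v = y - alpha*grad = 0.29
  prox(v) = soft_thresh(0.29, 0.1955) = 0.0945
Iteration 2: beta = 0.3333, y = 0.0945 + 0.3333*(0.0945 + 0.8825) = 0.4201
  grad(y) = -10.3195, v = y - alpha*grad = 1.1992
  prox(v) = soft_thresh(1.1992, 0.1955) = 1.0037
Iteration 3: beta = 0.5, y = 1.0037 + 0.5*(1.0037 - 0.0945) = 1.4583
  grad(y) = -6.1667, v = y - alpha*grad = 1.9239
  prox(v) = soft_thresh(1.9239, 0.1955) = 1.7284
Iteration 4: beta = 0.6, y = 1.7284 + 0.6*(1.7284 - 1.0037) = 2.1632
  grad(y) = -3.3474, v = y - alpha*grad = 2.4159
  prox(v) = soft_thresh(2.4159, 0.1955) = 2.2203
f(x_4) = 2*2.2203^2 - 12*2.2203 + 2.59*|2.2203| = -11.0336


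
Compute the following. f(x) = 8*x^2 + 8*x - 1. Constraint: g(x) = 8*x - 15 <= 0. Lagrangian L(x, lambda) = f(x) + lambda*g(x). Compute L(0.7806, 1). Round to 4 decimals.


Step 1: Evaluate f(x).
f(0.7806) = 8*0.7806^2 + 8*0.7806 - 1 = 10.1195
Step 2: Evaluate g(x).
g(0.7806) = 8*0.7806 - 15 = -8.7552
Step 3: Compute Lagrangian.
L = 10.1195 + 1*-8.7552 = 1.3643


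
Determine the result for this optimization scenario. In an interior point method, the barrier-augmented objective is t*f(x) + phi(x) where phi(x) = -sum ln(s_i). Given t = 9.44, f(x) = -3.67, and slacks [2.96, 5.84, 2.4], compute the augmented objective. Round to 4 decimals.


Step 1: Compute log-barrier.
ln values: [1.0852, 1.7647, 0.8755]
phi = -(1.0852 + 1.7647 + 0.8755) = -3.7254
Step 2: Compute augmented objective.
t*f(x) = 9.44*-3.67 = -34.6448
Total = -34.6448 - 3.7254 = -38.3702


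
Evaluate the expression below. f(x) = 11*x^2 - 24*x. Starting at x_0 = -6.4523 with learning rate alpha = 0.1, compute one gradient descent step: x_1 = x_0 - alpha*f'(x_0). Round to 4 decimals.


We compute the gradient at x_0 and apply the update.
f'(x) = 22*x - 24
f'(-6.4523) = 22*-6.4523 - 24 = -165.9506
x_1 = -6.4523 - 0.1*-165.9506 = 10.1428


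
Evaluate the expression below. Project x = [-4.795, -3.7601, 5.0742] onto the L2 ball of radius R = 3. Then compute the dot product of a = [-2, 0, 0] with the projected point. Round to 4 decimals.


Step 1: Compute ||x|| (intermediates to 6 decimals).
||x|| = sqrt((-4.795)^2 + (-3.7601)^2 + 5.0742^2) = 7.929558
Step 2: Project.
Since ||x|| > R, scale = R/||x|| = 3/7.929558 = 0.378331, proj(x) = scale * x
proj(x) = [-1.814097, -1.422562, 1.919727]
Step 3: Dot product.
a^T * proj(x) = -2*(-1.814097) + 0*(-1.422562) + 0*1.919727 = 3.6282


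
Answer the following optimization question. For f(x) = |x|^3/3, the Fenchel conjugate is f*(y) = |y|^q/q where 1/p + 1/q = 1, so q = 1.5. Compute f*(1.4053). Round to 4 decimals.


The conjugate exponent q satisfies 1/p + 1/q = 1.
p = 3, so q = 3/(3 - 1) = 1.5
|y|^q = 1.4053^1.5 = 1.6659
f*(1.4053) = 1.6659 / 1.5 = 1.1106


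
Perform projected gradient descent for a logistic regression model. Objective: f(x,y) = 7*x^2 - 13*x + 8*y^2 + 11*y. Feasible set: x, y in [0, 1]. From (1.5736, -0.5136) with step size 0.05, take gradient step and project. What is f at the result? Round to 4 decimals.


Step 1: Compute gradient at (1.5736, -0.5136).
grad_x = 2*7*1.5736 - 13 = 9.0304
grad_y = 2*8*-0.5136 + 11 = 2.7824
Step 2: Gradient step.
x_raw = 1.5736 - 0.05*9.0304 = 1.1221
y_raw = -0.5136 - 0.05*2.7824 = -0.6527
Step 3: Project onto [0, 1].
x_proj = clip(1.1221) = 1.0
y_proj = clip(-0.6527) = 0.0
Step 4: Evaluate f.
f(1.0, 0.0) = -6.0


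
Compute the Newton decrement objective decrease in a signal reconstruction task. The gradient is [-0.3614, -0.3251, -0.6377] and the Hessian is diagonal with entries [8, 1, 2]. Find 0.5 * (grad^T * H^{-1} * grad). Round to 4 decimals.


Step 1: H is diagonal, so H^(-1) * g = [-0.0452, -0.3251, -0.3189].
Step 2: g^T H^(-1) g = sum_i g_i^2 / H_ii
  = (-0.3614)^2/8 + (-0.3251)^2/1 + (-0.6377)^2/2
  = 0.0163 + 0.1057 + 0.2033 = 0.3253
Step 3: Objective decrease = 0.5 * g^T H^(-1) g = 0.1627


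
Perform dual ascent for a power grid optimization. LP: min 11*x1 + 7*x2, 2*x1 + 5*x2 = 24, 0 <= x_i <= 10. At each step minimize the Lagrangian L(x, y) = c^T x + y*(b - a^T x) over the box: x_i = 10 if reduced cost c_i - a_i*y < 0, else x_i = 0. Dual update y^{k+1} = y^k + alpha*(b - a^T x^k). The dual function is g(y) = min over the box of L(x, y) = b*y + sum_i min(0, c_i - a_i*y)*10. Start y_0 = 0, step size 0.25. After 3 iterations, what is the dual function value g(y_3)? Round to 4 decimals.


Dual ascent for LP: min 11*x1 + 7*x2, 2*x1 + 5*x2 = 24, 0 <= x_i <= 10
Step 1: y^k = 0.0, reduced costs: (11.0, 7.0)
  x^k = (0.0, 0.0), subgradient = b - a^T x = 24.0
  y^{k+1} = 0.0 + 0.25*24.0 = 6.0
Step 2: y^k = 6.0, reduced costs: (-1.0, -23.0)
  x^k = (10.0, 10.0), subgradient = b - a^T x = -46.0
  y^{k+1} = 6.0 + 0.25*-46.0 = -5.5
Step 3: y^k = -5.5, reduced costs: (22.0, 34.5)
  x^k = (0.0, 0.0), subgradient = b - a^T x = 24.0
  y^{k+1} = -5.5 + 0.25*24.0 = 0.5
Dual objective at y_3 = 0.5: reduced costs (10.0, 4.5), box minimizer x = (0.0, 0.0)
g(y_3) = b*y + (c1 - a1*y)*x1 + (c2 - a2*y)*x2 = 24*0.5 + 10.0*0.0 + 4.5*0.0 = 12.0 + 0.0 + 0.0 = 12.0


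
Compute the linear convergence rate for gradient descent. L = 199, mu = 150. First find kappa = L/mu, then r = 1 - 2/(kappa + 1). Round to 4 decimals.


Step 1: Compute the condition number.
kappa = L/mu = 199/150 = 1.3267
Step 2: Compute the convergence rate.
r = 1 - 2/(kappa + 1) = 1 - 2*mu/(L + mu) = (L - mu)/(L + mu) = 49/349 = 0.1404


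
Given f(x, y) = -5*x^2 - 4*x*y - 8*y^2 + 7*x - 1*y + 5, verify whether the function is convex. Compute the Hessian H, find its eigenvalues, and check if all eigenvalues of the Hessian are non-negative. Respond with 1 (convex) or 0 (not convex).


The Hessian of f(x,y) = -5*x^2 - 4*x*y - 8*y^2 + 7*x - 1*y + 5 is:
H = [[-10, -4], [-4, -16]]
Trace = -10 - 16 = -26
Determinant = -10*-16 - (-4)^2 = 144
Discriminant = (-26)^2 - 4*144 = 100.0
Eigenvalues: lambda_1 = -18.0, lambda_2 = -8.0
The function is not convex.

0


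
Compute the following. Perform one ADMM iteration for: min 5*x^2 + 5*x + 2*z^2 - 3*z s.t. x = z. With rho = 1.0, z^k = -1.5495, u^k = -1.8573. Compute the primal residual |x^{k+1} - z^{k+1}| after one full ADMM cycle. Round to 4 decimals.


ADMM iteration with rho = 1.0, z^k = -1.5495, u^k = -1.8573
Step 1: x-update.
Minimize 5*x^2 + 5*x + (1.0/2)*(x + 1.5495 - 1.8573)^2
FOC: (2*5 + 1.0)*x = -5 + 1.0*(-1.5495 + 1.8573)
x^{k+1} = -0.4266
Step 2: z-update.
Minimize 2*z^2 - 3*z + (1.0/2)*(-0.4266 - z - 1.8573)^2
FOC: (2*2 + 1.0)*z = 3 + 1.0*(-0.4266 - 1.8573)
z^{k+1} = 0.1432
Step 3: u-update.
u^{k+1} = -1.8573 - 0.4266 - 0.1432 = -2.4271
Step 4: Primal residual = |-0.4266 - 0.1432| = 0.5698


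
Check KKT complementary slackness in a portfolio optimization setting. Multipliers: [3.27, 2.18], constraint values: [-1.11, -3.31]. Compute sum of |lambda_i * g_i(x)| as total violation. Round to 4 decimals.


KKT complementary slackness check:
lambda_1 * g_1 = 3.27 * -1.11 = -3.6297
lambda_2 * g_2 = 2.18 * -3.31 = -7.2158
Total violation = 3.6297 + 7.2158 = 10.8455


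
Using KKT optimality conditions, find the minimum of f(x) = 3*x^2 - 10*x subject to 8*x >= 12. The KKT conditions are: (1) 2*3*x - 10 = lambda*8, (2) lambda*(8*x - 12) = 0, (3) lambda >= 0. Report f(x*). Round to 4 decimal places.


Step 1: Try lambda = 0 (constraint inactive).
Stationarity: 2*3*x - 10 = 0
x* = 10/(2*3) = 5/3 = 1.6667 (rounded; the exact value 5/3 is used below)
Check constraint: 8*1.6667 = 13.3336 >= 12 -- satisfied.
Step 2: Compute optimal value.
f(x*) = 3*(5/3)^2 - 10*(5/3) = -8.3333


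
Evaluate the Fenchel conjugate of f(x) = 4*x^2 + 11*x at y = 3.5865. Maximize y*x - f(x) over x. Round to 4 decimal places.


f*(y) = sup_x {y*x - a*x^2 - b*x} = sup_x {(y-b)*x - a*x^2}
FOC: (y - b) - 2a*x = 0 => x* = (y - b)/(2a)
x* = (3.5865 - 11)/(2*4) = -0.9267
f*(3.5865) = (y-b)^2/(4a) = (3.5865 - 11)^2/(4*4)
= 54.96/16 = 3.435


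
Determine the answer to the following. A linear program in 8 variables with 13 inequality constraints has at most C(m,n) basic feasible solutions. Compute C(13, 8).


Each vertex corresponds to some choice of n active constraints out of m, so the number of vertices is at most C(m, n) = m! / (n!(m-n)!).
m = 13, n = 8
Numerator: 13 * 12 * 11 * 10 * 9 * 8 * 7 * 6
Denominator: 8! = 40320
C(13, 8) = 1287


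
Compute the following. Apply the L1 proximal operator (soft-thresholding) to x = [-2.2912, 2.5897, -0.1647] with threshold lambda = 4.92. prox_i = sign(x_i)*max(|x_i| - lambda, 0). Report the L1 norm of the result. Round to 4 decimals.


Soft-thresholding with lambda = 4.92:
prox(-2.2912) = sign(-2.2912)*max(|-2.2912| - 4.92, 0) = 0.0
prox(2.5897) = sign(2.5897)*max(|2.5897| - 4.92, 0) = 0.0
prox(-0.1647) = sign(-0.1647)*max(|-0.1647| - 4.92, 0) = 0.0
prox(x) = [0.0, 0.0, 0.0]
||prox(x)||_1 = 0.0 + 0.0 + 0.0 = 0.0


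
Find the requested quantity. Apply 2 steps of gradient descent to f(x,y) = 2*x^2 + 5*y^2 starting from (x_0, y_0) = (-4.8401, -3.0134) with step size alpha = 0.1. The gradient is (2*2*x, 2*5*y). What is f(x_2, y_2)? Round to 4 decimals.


Gradient descent on f(x,y) = 2*x^2 + 5*y^2.
Starting point: (-4.8401, -3.0134), alpha = 0.1
Step 1: grad_x = 2*2*-4.8401 = -19.3604, grad_y = 2*5*-3.0134 = -30.134
  x_1 = -4.8401 - 0.1*-19.3604 = -2.9041
  y_1 = -3.0134 - 0.1*-30.134 = 0.0
Step 2: grad_x = 2*2*-2.9041 = -11.6162, grad_y = 2*5*0.0 = 0.0
  x_2 = -2.9041 - 0.1*-11.6162 = -1.7424
  y_2 = 0.0 - 0.1*0.0 = 0.0
f(-1.7424, 0.0) = 2*(-1.7424)^2 + 5*0.0^2 = 6.0722


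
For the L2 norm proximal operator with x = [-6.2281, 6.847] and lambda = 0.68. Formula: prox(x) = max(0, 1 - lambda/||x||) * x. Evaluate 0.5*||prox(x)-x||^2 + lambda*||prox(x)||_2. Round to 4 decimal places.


Step 1: Compute ||x||.
||x|| = 9.2558
Step 2: Compute scaling factor.
scale = max(0, 1 - 0.68/9.2558) = 0.9265
Step 3: prox(x) = [-5.7705, 6.344]
||prox(x)|| = 8.5758
Step 4: Proximal objective.
0.5*||prox-x||^2 = 0.2312
lambda*||prox|| = 5.8315
Total = 6.0628


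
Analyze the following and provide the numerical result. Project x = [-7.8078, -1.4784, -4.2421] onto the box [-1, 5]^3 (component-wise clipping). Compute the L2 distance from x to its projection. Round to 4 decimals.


Project each component onto [-1, 5].
clip(-7.8078) = -1.0, clip(-1.4784) = -1.0, clip(-4.2421) = -1.0
Projection = [-1.0, -1.0, -1.0]
Squared diffs: [46.3461, 0.2289, 10.5112]
Distance = sqrt(57.0862) = 7.5555


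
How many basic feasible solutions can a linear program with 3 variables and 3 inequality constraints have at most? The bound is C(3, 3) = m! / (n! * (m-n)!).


Each vertex corresponds to some choice of n active constraints out of m, so the number of vertices is at most C(m, n) = m! / (n!(m-n)!).
m = 3, n = 3
Numerator: 3 * 2 * 1
Denominator: 3! = 6
C(3, 3) = 1


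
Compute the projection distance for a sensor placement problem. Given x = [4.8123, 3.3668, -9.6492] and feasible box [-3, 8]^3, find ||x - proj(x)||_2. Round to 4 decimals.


Project each component onto [-3, 8].
clip(4.8123) = 4.8123, clip(3.3668) = 3.3668, clip(-9.6492) = -3.0
Projection = [4.8123, 3.3668, -3.0]
Squared diffs: [0.0, 0.0, 44.2119]
Distance = sqrt(44.2119) = 6.6492


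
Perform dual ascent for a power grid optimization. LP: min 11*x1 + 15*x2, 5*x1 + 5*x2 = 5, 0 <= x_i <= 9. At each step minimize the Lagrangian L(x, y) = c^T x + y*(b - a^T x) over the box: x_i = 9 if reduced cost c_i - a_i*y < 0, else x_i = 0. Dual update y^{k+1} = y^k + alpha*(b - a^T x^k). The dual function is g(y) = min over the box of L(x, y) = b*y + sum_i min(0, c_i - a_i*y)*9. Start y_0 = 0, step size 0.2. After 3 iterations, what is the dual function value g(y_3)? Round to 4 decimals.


Dual ascent for LP: min 11*x1 + 15*x2, 5*x1 + 5*x2 = 5, 0 <= x_i <= 9
Step 1: y^k = 0.0, reduced costs: (11.0, 15.0)
  x^k = (0.0, 0.0), subgradient = b - a^T x = 5.0
  y^{k+1} = 0.0 + 0.2*5.0 = 1.0
Step 2: y^k = 1.0, reduced costs: (6.0, 10.0)
  x^k = (0.0, 0.0), subgradient = b - a^T x = 5.0
  y^{k+1} = 1.0 + 0.2*5.0 = 2.0
Step 3: y^k = 2.0, reduced costs: (1.0, 5.0)
  x^k = (0.0, 0.0), subgradient = b - a^T x = 5.0
  y^{k+1} = 2.0 + 0.2*5.0 = 3.0
Dual objective at y_3 = 3.0: reduced costs (-4.0, 0.0), box minimizer x = (9.0, 0.0)
g(y_3) = b*y + (c1 - a1*y)*x1 + (c2 - a2*y)*x2 = 5*3.0 + (-4.0)*9.0 + 0.0*0.0 = 15.0 - 36.0 + 0.0 = -21.0


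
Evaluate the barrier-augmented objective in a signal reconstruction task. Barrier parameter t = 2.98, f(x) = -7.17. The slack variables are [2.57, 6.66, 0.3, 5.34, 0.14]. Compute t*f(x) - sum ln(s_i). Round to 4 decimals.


Step 1: Compute log-barrier.
ln values: [0.9439, 1.8961, -1.204, 1.6752, -1.9661]
phi = -(0.9439 + 1.8961 - 1.204 + 1.6752 - 1.9661) = -1.3452
Step 2: Compute augmented objective.
t*f(x) = 2.98*-7.17 = -21.3666
Total = -21.3666 - 1.3452 = -22.7118


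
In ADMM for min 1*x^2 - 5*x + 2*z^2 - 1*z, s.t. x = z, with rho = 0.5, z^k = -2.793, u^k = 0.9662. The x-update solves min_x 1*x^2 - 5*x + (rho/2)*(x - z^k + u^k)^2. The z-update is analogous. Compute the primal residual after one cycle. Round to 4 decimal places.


ADMM iteration with rho = 0.5, z^k = -2.793, u^k = 0.9662
Step 1: x-update.
Minimize 1*x^2 - 5*x + (0.5/2)*(x + 2.793 + 0.9662)^2
FOC: (2*1 + 0.5)*x = 5 + 0.5*(-2.793 - 0.9662)
x^{k+1} = 1.2482
Step 2: z-update.
Minimize 2*z^2 - 1*z + (0.5/2)*(1.2482 - z + 0.9662)^2
FOC: (2*2 + 0.5)*z = 1 + 0.5*(1.2482 + 0.9662)
z^{k+1} = 0.4683
Step 3: u-update.
u^{k+1} = 0.9662 + 1.2482 - 0.4683 = 1.7461
Step 4: Primal residual = |1.2482 - 0.4683| = 0.7799


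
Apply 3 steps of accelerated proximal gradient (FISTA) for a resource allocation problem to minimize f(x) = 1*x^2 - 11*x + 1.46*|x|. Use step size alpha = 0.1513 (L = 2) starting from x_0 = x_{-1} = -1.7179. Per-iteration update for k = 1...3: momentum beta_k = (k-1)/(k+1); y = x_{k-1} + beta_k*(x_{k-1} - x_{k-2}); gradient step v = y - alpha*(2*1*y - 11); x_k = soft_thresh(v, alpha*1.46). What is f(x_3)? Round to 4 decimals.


FISTA on f(x) = 1*x^2 - 11*x + 1.46*|x|
L = 2, alpha = 0.1513
Iteration 1: beta = 0.0, y = -1.7179 + 0.0*(-1.7179 + 1.7179) = -1.7179
  grad(y) = -14.4358, v = y - alpha*grad = 0.4662
  prox(v) = soft_thresh(0.4662, 0.2209) = 0.2453
Iteration 2: beta = 0.3333, y = 0.2453 + 0.3333*(0.2453 + 1.7179) = 0.8998
  grad(y) = -9.2005, v = y - alpha*grad = 2.2918
  prox(v) = soft_thresh(2.2918, 0.2209) = 2.0709
Iteration 3: beta = 0.5, y = 2.0709 + 0.5*(2.0709 - 0.2453) = 2.9837
  grad(y) = -5.0327, v = y - alpha*grad = 3.7451
  prox(v) = soft_thresh(3.7451, 0.2209) = 3.5242
f(x_3) = 1*3.5242^2 - 11*3.5242 + 1.46*|3.5242| = -21.2009


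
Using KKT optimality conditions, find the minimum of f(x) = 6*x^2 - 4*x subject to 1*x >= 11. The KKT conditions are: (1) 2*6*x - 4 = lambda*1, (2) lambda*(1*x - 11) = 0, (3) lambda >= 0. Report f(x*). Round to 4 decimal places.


Step 1: Try lambda = 0 (constraint inactive).
x_unc = 4/(2*6) = 0.3333
Check: 1*0.3333 = 0.3333 < 11 -- violated!
Step 2: Constraint must be active: 1*x = 11
x* = 11/1 = 11.0
lambda = (2*6*11.0 - 4)/1 = 128.0
Step 3: Compute optimal value.
f(x*) = 6*11.0^2 - 4*11.0 = 682.0


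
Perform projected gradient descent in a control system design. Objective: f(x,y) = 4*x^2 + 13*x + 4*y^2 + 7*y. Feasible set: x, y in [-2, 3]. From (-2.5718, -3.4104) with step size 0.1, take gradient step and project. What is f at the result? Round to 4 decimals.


Step 1: Compute gradient at (-2.5718, -3.4104).
grad_x = 2*4*-2.5718 + 13 = -7.5744
grad_y = 2*4*-3.4104 + 7 = -20.2832
Step 2: Gradient step.
x_raw = -2.5718 - 0.1*-7.5744 = -1.8144
y_raw = -3.4104 - 0.1*-20.2832 = -1.3821
Step 3: Project onto [-2, 3].
x_proj = clip(-1.8144) = -1.8144
y_proj = clip(-1.3821) = -1.3821
Step 4: Evaluate f.
f(-1.8144, -1.3821) = -12.4531


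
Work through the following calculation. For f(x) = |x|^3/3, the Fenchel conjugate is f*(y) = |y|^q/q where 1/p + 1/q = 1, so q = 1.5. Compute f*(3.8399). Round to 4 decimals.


The conjugate exponent q satisfies 1/p + 1/q = 1.
p = 3, so q = 3/(3 - 1) = 1.5
|y|^q = 3.8399^1.5 = 7.5245
f*(3.8399) = 7.5245 / 1.5 = 5.0164


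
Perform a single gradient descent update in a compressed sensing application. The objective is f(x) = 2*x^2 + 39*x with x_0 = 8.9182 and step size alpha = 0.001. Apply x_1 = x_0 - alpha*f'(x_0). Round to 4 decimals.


We compute the gradient at x_0 and apply the update.
f'(x) = 4*x + 39
f'(8.9182) = 4*8.9182 + 39 = 74.6728
x_1 = 8.9182 - 0.001*74.6728 = 8.8435


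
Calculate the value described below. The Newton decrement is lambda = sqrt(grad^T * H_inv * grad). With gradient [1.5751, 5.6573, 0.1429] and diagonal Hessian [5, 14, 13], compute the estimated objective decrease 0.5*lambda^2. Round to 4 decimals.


Step 1: H is diagonal, so H^(-1) * g = [0.315, 0.4041, 0.011].
Step 2: g^T H^(-1) g = sum_i g_i^2 / H_ii
  = (1.5751)^2/5 + (5.6573)^2/14 + (0.1429)^2/13
  = 0.4962 + 2.2861 + 0.0016 = 2.7838
Step 3: Objective decrease = 0.5 * g^T H^(-1) g = 1.3919


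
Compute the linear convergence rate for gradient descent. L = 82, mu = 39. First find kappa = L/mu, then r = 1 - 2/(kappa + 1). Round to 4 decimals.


Step 1: Compute the condition number.
kappa = L/mu = 82/39 = 2.1026
Step 2: Compute the convergence rate.
r = 1 - 2/(kappa + 1) = 1 - 2*mu/(L + mu) = (L - mu)/(L + mu) = 43/121 = 0.3554


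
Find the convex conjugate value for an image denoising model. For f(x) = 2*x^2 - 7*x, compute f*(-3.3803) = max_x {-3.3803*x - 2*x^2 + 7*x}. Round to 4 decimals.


f*(y) = sup_x {y*x - a*x^2 - b*x} = sup_x {(y-b)*x - a*x^2}
FOC: (y - b) - 2a*x = 0 => x* = (y - b)/(2a)
x* = (-3.3803 + 7)/(2*2) = 0.9049
f*(-3.3803) = (y-b)^2/(4a) = (-3.3803 + 7)^2/(4*2)
= 13.1022/8 = 1.6378


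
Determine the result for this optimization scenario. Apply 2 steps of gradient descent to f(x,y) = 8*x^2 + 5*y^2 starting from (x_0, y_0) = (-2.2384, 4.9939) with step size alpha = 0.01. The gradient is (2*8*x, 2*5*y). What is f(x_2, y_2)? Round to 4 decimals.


Gradient descent on f(x,y) = 8*x^2 + 5*y^2.
Starting point: (-2.2384, 4.9939), alpha = 0.01
Step 1: grad_x = 2*8*-2.2384 = -35.8144, grad_y = 2*5*4.9939 = 49.939
  x_1 = -2.2384 - 0.01*-35.8144 = -1.8803
  y_1 = 4.9939 - 0.01*49.939 = 4.4945
Step 2: grad_x = 2*8*-1.8803 = -30.0841, grad_y = 2*5*4.4945 = 44.9451
  x_2 = -1.8803 - 0.01*-30.0841 = -1.5794
  y_2 = 4.4945 - 0.01*44.9451 = 4.0451
f(-1.5794, 4.0451) = 8*(-1.5794)^2 + 5*4.0451^2 = 101.7689


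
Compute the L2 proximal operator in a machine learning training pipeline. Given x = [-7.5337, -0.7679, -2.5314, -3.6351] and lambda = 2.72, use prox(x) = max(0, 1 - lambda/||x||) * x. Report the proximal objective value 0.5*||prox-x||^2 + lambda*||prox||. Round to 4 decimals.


Step 1: Compute ||x||.
||x|| = 8.7732
Step 2: Compute scaling factor.
scale = max(0, 1 - 2.72/8.7732) = 0.69
Step 3: prox(x) = [-5.198, -0.5298, -1.7466, -2.5081]
||prox(x)|| = 6.0532
Step 4: Proximal objective.
0.5*||prox-x||^2 = 3.6992
lambda*||prox|| = 16.4647
Total = 20.1638


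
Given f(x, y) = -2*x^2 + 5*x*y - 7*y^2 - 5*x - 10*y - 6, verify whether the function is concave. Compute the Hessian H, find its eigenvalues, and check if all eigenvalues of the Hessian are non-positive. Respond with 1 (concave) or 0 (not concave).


The Hessian of f(x,y) = -2*x^2 + 5*x*y - 7*y^2 - 5*x - 10*y - 6 is:
H = [[-4, 5], [5, -14]]
Trace = -4 - 14 = -18
Determinant = -4*-14 - (5)^2 = 31
Discriminant = (-18)^2 - 4*31 = 200.0
Eigenvalues: lambda_1 = -16.0711, lambda_2 = -1.9289
The function is concave.

1
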